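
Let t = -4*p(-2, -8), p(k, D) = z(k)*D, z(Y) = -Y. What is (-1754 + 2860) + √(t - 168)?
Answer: 1106 + 2*I*√26 ≈ 1106.0 + 10.198*I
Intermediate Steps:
p(k, D) = -D*k (p(k, D) = (-k)*D = -D*k)
t = 64 (t = -(-4)*(-8)*(-2) = -4*(-16) = 64)
(-1754 + 2860) + √(t - 168) = (-1754 + 2860) + √(64 - 168) = 1106 + √(-104) = 1106 + 2*I*√26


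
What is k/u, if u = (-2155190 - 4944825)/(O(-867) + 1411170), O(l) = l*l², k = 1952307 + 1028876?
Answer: 1938672823817319/7100015 ≈ 2.7305e+8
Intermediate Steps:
k = 2981183
O(l) = l³
u = 7100015/650303193 (u = (-2155190 - 4944825)/((-867)³ + 1411170) = -7100015/(-651714363 + 1411170) = -7100015/(-650303193) = -7100015*(-1/650303193) = 7100015/650303193 ≈ 0.010918)
k/u = 2981183/(7100015/650303193) = 2981183*(650303193/7100015) = 1938672823817319/7100015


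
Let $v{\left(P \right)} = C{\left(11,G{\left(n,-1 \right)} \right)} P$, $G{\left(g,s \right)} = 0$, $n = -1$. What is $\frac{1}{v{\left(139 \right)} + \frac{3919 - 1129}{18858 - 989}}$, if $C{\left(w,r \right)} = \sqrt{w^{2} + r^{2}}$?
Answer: $\frac{17869}{27324491} \approx 0.00065396$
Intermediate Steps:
$C{\left(w,r \right)} = \sqrt{r^{2} + w^{2}}$
$v{\left(P \right)} = 11 P$ ($v{\left(P \right)} = \sqrt{0^{2} + 11^{2}} P = \sqrt{0 + 121} P = \sqrt{121} P = 11 P$)
$\frac{1}{v{\left(139 \right)} + \frac{3919 - 1129}{18858 - 989}} = \frac{1}{11 \cdot 139 + \frac{3919 - 1129}{18858 - 989}} = \frac{1}{1529 + \frac{2790}{17869}} = \frac{1}{\frac{27324491}{17869}} = \frac{17869}{27324491}$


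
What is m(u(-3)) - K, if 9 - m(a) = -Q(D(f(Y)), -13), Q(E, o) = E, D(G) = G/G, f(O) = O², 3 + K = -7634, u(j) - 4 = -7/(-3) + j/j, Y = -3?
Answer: 7647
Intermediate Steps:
u(j) = 22/3 (u(j) = 4 + (-7/(-3) + j/j) = 4 + (-7*(-⅓) + 1) = 4 + (7/3 + 1) = 4 + 10/3 = 22/3)
K = -7637 (K = -3 - 7634 = -7637)
D(G) = 1
m(a) = 10 (m(a) = 9 - (-1) = 9 - 1*(-1) = 9 + 1 = 10)
m(u(-3)) - K = 10 - 1*(-7637) = 10 + 7637 = 7647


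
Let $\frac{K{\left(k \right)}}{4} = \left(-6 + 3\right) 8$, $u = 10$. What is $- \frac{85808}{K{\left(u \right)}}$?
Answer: $\frac{5363}{6} \approx 893.83$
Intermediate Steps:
$K{\left(k \right)} = -96$ ($K{\left(k \right)} = 4 \left(-6 + 3\right) 8 = 4 \left(\left(-3\right) 8\right) = 4 \left(-24\right) = -96$)
$- \frac{85808}{K{\left(u \right)}} = - \frac{85808}{-96} = \left(-85808\right) \left(- \frac{1}{96}\right) = \frac{5363}{6}$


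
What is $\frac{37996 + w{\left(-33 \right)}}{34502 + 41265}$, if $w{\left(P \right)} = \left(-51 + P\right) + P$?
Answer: $\frac{37879}{75767} \approx 0.49994$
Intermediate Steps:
$w{\left(P \right)} = -51 + 2 P$
$\frac{37996 + w{\left(-33 \right)}}{34502 + 41265} = \frac{37996 + \left(-51 + 2 \left(-33\right)\right)}{34502 + 41265} = \frac{37996 - 117}{75767} = \left(37996 - 117\right) \frac{1}{75767} = 37879 \cdot \frac{1}{75767} = \frac{37879}{75767}$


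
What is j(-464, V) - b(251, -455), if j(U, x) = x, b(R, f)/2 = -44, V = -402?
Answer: -314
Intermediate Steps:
b(R, f) = -88 (b(R, f) = 2*(-44) = -88)
j(-464, V) - b(251, -455) = -402 - 1*(-88) = -402 + 88 = -314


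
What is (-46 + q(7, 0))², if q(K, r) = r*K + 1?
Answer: 2025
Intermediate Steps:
q(K, r) = 1 + K*r (q(K, r) = K*r + 1 = 1 + K*r)
(-46 + q(7, 0))² = (-46 + (1 + 7*0))² = (-46 + (1 + 0))² = (-46 + 1)² = (-45)² = 2025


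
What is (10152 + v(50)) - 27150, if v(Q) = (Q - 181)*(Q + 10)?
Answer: -24858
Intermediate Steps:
v(Q) = (-181 + Q)*(10 + Q)
(10152 + v(50)) - 27150 = (10152 + (-1810 + 50**2 - 171*50)) - 27150 = (10152 + (-1810 + 2500 - 8550)) - 27150 = (10152 - 7860) - 27150 = 2292 - 27150 = -24858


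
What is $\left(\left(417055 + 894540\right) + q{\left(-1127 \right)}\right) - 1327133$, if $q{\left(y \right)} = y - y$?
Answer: $-15538$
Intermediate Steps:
$q{\left(y \right)} = 0$
$\left(\left(417055 + 894540\right) + q{\left(-1127 \right)}\right) - 1327133 = \left(\left(417055 + 894540\right) + 0\right) - 1327133 = \left(1311595 + 0\right) - 1327133 = 1311595 - 1327133 = -15538$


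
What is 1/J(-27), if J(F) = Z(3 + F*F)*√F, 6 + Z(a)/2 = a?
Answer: -I*√3/13068 ≈ -0.00013254*I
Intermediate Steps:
Z(a) = -12 + 2*a
J(F) = √F*(-6 + 2*F²) (J(F) = (-12 + 2*(3 + F*F))*√F = (-12 + 2*(3 + F²))*√F = (-12 + (6 + 2*F²))*√F = (-6 + 2*F²)*√F = √F*(-6 + 2*F²))
1/J(-27) = 1/(2*√(-27)*(-3 + (-27)²)) = 1/(2*(3*I*√3)*(-3 + 729)) = 1/(2*(3*I*√3)*726) = 1/(4356*I*√3) = -I*√3/13068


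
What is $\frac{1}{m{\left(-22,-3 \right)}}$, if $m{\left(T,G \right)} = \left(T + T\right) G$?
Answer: $\frac{1}{132} \approx 0.0075758$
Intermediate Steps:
$m{\left(T,G \right)} = 2 G T$ ($m{\left(T,G \right)} = 2 T G = 2 G T$)
$\frac{1}{m{\left(-22,-3 \right)}} = \frac{1}{2 \left(-3\right) \left(-22\right)} = \frac{1}{132}$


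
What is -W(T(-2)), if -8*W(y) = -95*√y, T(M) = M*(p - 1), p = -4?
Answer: -95*√10/8 ≈ -37.552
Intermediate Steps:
T(M) = -5*M (T(M) = M*(-4 - 1) = M*(-5) = -5*M)
W(y) = 95*√y/8 (W(y) = -(-95)*√y/8 = 95*√y/8)
-W(T(-2)) = -95*√(-5*(-2))/8 = -95*√10/8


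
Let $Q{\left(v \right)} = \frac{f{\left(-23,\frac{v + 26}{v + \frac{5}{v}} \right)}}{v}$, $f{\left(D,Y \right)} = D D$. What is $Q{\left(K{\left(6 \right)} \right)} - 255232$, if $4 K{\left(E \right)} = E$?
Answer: $- \frac{764638}{3} \approx -2.5488 \cdot 10^{5}$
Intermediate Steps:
$K{\left(E \right)} = \frac{E}{4}$
$f{\left(D,Y \right)} = D^{2}$
$Q{\left(v \right)} = \frac{529}{v}$ ($Q{\left(v \right)} = \frac{\left(-23\right)^{2}}{v} = \frac{529}{v}$)
$Q{\left(K{\left(6 \right)} \right)} - 255232 = \frac{529}{\frac{1}{4} \cdot 6} - 255232 = \frac{529}{\frac{3}{2}} - 255232 = 529 \cdot \frac{2}{3} - 255232 = \frac{1058}{3} - 255232 = - \frac{764638}{3}$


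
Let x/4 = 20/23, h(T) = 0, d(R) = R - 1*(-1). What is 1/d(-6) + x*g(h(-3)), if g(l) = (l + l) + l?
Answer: -1/5 ≈ -0.20000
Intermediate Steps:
d(R) = 1 + R (d(R) = R + 1 = 1 + R)
g(l) = 3*l (g(l) = 2*l + l = 3*l)
x = 80/23 (x = 4*(20/23) = 80/23 ≈ 3.4783)
1/d(-6) + x*g(h(-3)) = 1/(1 - 6) + 80*(3*0)/23 = 1/(-5) + (80/23)*0 = -1/5 + 0 = -1/5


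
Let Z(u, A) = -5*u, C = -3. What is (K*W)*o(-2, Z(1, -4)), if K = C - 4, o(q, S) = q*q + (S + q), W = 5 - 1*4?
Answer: 21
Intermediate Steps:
W = 1 (W = 5 - 4 = 1)
o(q, S) = S + q + q² (o(q, S) = q² + (S + q) = S + q + q²)
K = -7 (K = -3 - 4 = -7)
(K*W)*o(-2, Z(1, -4)) = (-7*1)*(-5*1 - 2 + (-2)²) = -7*(-5 - 2 + 4) = -7*(-3) = 21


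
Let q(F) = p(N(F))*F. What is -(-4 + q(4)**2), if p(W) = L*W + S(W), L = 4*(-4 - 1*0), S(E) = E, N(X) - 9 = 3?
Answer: -518396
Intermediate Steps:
N(X) = 12 (N(X) = 9 + 3 = 12)
L = -16 (L = 4*(-4 + 0) = 4*(-4) = -16)
p(W) = -15*W (p(W) = -16*W + W = -15*W)
q(F) = -180*F (q(F) = (-15*12)*F = -180*F)
-(-4 + q(4)**2) = -(-4 + (-180*4)**2) = -(-4 + (-720)**2) = -(-4 + 518400) = -1*518396 = -518396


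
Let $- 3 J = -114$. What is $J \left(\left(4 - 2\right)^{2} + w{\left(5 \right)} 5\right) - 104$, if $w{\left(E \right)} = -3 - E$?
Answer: $-1472$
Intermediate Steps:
$J = 38$ ($J = \left(- \frac{1}{3}\right) \left(-114\right) = 38$)
$J \left(\left(4 - 2\right)^{2} + w{\left(5 \right)} 5\right) - 104 = 38 \left(\left(4 - 2\right)^{2} + \left(-3 - 5\right) 5\right) - 104 = 38 \left(2^{2} + \left(-3 - 5\right) 5\right) - 104 = 38 \left(4 - 40\right) - 104 = 38 \left(-36\right) - 104 = -1368 - 104 = -1472$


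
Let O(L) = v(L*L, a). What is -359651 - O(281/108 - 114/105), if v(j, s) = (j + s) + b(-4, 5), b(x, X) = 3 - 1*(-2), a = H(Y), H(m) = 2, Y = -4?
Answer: -5138970211561/14288400 ≈ -3.5966e+5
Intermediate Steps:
a = 2
b(x, X) = 5 (b(x, X) = 3 + 2 = 5)
v(j, s) = 5 + j + s (v(j, s) = (j + s) + 5 = 5 + j + s)
O(L) = 7 + L² (O(L) = 5 + L*L + 2 = 5 + L² + 2 = 7 + L²)
-359651 - O(281/108 - 114/105) = -359651 - (7 + (281/108 - 114/105)²) = -359651 - (7 + (281*(1/108) - 114*1/105)²) = -359651 - (7 + (281/108 - 38/35)²) = -359651 - (7 + (5731/3780)²) = -359651 - (7 + 32844361/14288400) = -359651 - 1*132863161/14288400 = -359651 - 132863161/14288400 = -5138970211561/14288400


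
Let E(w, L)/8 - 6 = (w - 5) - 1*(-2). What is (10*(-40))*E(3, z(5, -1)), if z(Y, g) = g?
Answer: -19200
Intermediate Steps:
E(w, L) = 24 + 8*w (E(w, L) = 48 + 8*((w - 5) - 1*(-2)) = 48 + 8*((-5 + w) + 2) = 48 + 8*(-3 + w) = 48 + (-24 + 8*w) = 24 + 8*w)
(10*(-40))*E(3, z(5, -1)) = (10*(-40))*(24 + 8*3) = -400*(24 + 24) = -400*48 = -19200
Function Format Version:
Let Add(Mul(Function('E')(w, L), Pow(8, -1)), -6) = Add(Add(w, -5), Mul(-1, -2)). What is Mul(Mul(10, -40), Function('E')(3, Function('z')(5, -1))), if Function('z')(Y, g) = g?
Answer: -19200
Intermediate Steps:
Function('E')(w, L) = Add(24, Mul(8, w)) (Function('E')(w, L) = Add(48, Mul(8, Add(Add(w, -5), Mul(-1, -2)))) = Add(48, Mul(8, Add(Add(-5, w), 2))) = Add(48, Mul(8, Add(-3, w))) = Add(48, Add(-24, Mul(8, w))) = Add(24, Mul(8, w)))
Mul(Mul(10, -40), Function('E')(3, Function('z')(5, -1))) = Mul(Mul(10, -40), Add(24, Mul(8, 3))) = Mul(-400, Add(24, 24)) = Mul(-400, 48) = -19200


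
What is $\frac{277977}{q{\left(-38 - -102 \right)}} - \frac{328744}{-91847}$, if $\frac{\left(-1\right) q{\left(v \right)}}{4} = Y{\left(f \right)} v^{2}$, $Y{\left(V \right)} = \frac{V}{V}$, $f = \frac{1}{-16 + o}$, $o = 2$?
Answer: $- \frac{20145211823}{1504821248} \approx -13.387$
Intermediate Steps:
$f = - \frac{1}{14}$ ($f = \frac{1}{-16 + 2} = \frac{1}{-14} = - \frac{1}{14} \approx -0.071429$)
$Y{\left(V \right)} = 1$
$q{\left(v \right)} = - 4 v^{2}$ ($q{\left(v \right)} = - 4 \cdot 1 v^{2} = - 4 v^{2}$)
$\frac{277977}{q{\left(-38 - -102 \right)}} - \frac{328744}{-91847} = \frac{277977}{\left(-4\right) \left(-38 - -102\right)^{2}} - \frac{328744}{-91847} = \frac{277977}{\left(-4\right) \left(-38 + 102\right)^{2}} - - \frac{328744}{91847} = \frac{277977}{\left(-4\right) 64^{2}} + \frac{328744}{91847} = \frac{277977}{\left(-4\right) 4096} + \frac{328744}{91847} = \frac{277977}{-16384} + \frac{328744}{91847} = 277977 \left(- \frac{1}{16384}\right) + \frac{328744}{91847} = - \frac{277977}{16384} + \frac{328744}{91847} = - \frac{20145211823}{1504821248}$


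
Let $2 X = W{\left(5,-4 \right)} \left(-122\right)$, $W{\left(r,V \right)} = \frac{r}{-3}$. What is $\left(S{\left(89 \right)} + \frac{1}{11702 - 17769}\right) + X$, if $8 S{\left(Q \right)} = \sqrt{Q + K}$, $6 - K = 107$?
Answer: $\frac{1850432}{18201} + \frac{i \sqrt{3}}{4} \approx 101.67 + 0.43301 i$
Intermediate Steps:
$K = -101$ ($K = 6 - 107 = -101$)
$W{\left(r,V \right)} = - \frac{r}{3}$ ($W{\left(r,V \right)} = r \left(- \frac{1}{3}\right) = - \frac{r}{3}$)
$S{\left(Q \right)} = \frac{\sqrt{-101 + Q}}{8}$ ($S{\left(Q \right)} = \frac{\sqrt{Q - 101}}{8} = \frac{\sqrt{-101 + Q}}{8}$)
$X = \frac{305}{3}$ ($X = \frac{\left(- \frac{1}{3}\right) 5 \left(-122\right)}{2} = \frac{\left(- \frac{5}{3}\right) \left(-122\right)}{2} = \frac{1}{2} \cdot \frac{610}{3} = \frac{305}{3} \approx 101.67$)
$\left(S{\left(89 \right)} + \frac{1}{11702 - 17769}\right) + X = \left(\frac{\sqrt{-101 + 89}}{8} + \frac{1}{11702 - 17769}\right) + \frac{305}{3} = \left(\frac{\sqrt{-12}}{8} + \frac{1}{-6067}\right) + \frac{305}{3} = \left(\frac{2 i \sqrt{3}}{8} - \frac{1}{6067}\right) + \frac{305}{3} = \left(\frac{i \sqrt{3}}{4} - \frac{1}{6067}\right) + \frac{305}{3} = \left(- \frac{1}{6067} + \frac{i \sqrt{3}}{4}\right) + \frac{305}{3} = \frac{1850432}{18201} + \frac{i \sqrt{3}}{4}$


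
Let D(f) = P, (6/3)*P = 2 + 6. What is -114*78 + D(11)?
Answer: -8888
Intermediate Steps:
P = 4 (P = (2 + 6)/2 = (½)*8 = 4)
D(f) = 4
-114*78 + D(11) = -114*78 + 4 = -8892 + 4 = -8888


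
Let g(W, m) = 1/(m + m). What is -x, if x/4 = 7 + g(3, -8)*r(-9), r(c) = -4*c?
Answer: -19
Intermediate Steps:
g(W, m) = 1/(2*m)
x = 19 (x = 4*(7 + ((1/2)/(-8))*(-4*(-9))) = 4*(7 + ((1/2)*(-1/8))*36) = 4*(7 - 1/16*36) = 4*(7 - 9/4) = 4*(19/4) = 19)
-x = -1*19 = -19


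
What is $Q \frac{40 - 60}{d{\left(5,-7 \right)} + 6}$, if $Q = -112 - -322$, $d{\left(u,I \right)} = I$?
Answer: $4200$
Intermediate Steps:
$Q = 210$ ($Q = -112 + 322 = 210$)
$Q \frac{40 - 60}{d{\left(5,-7 \right)} + 6} = 210 \frac{40 - 60}{-7 + 6} = 210 \left(- \frac{20}{-1}\right) = 210 \left(\left(-20\right) \left(-1\right)\right) = 210 \cdot 20 = 4200$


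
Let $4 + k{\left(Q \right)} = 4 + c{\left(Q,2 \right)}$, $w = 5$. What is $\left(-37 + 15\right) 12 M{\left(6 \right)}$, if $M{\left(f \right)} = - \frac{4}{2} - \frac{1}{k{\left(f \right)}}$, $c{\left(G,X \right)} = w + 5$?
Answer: $\frac{2772}{5} \approx 554.4$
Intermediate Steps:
$c{\left(G,X \right)} = 10$ ($c{\left(G,X \right)} = 5 + 5 = 10$)
$k{\left(Q \right)} = 10$ ($k{\left(Q \right)} = -4 + \left(4 + 10\right) = -4 + 14 = 10$)
$M{\left(f \right)} = - \frac{21}{10}$ ($M{\left(f \right)} = - \frac{4}{2} - \frac{1}{10} = \left(-4\right) \frac{1}{2} - \frac{1}{10} = -2 - \frac{1}{10} = - \frac{21}{10}$)
$\left(-37 + 15\right) 12 M{\left(6 \right)} = \left(-37 + 15\right) 12 \left(- \frac{21}{10}\right) = \left(-22\right) \left(- \frac{126}{5}\right) = \frac{2772}{5}$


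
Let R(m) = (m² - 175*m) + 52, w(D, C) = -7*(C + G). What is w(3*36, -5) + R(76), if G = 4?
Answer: -7465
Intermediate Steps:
w(D, C) = -28 - 7*C (w(D, C) = -7*(C + 4) = -7*(4 + C) = -28 - 7*C)
R(m) = 52 + m² - 175*m
w(3*36, -5) + R(76) = (-28 - 7*(-5)) + (52 + 76² - 175*76) = (-28 + 35) + (52 + 5776 - 13300) = 7 - 7472 = -7465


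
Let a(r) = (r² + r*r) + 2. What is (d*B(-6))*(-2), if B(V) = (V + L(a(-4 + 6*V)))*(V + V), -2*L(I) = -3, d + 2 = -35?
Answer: 3996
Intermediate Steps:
d = -37 (d = -2 - 35 = -37)
a(r) = 2 + 2*r² (a(r) = (r² + r²) + 2 = 2*r² + 2 = 2 + 2*r²)
L(I) = 3/2 (L(I) = -½*(-3) = 3/2)
B(V) = 2*V*(3/2 + V) (B(V) = (V + 3/2)*(V + V) = (3/2 + V)*(2*V) = 2*V*(3/2 + V))
(d*B(-6))*(-2) = -(-222)*(3 + 2*(-6))*(-2) = -(-222)*(3 - 12)*(-2) = -(-222)*(-9)*(-2) = -37*54*(-2) = -1998*(-2) = 3996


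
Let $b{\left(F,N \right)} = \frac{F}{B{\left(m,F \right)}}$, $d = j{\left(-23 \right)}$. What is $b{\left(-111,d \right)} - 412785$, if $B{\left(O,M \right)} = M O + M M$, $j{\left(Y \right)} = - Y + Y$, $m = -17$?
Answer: $- \frac{52836481}{128} \approx -4.1279 \cdot 10^{5}$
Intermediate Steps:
$j{\left(Y \right)} = 0$
$B{\left(O,M \right)} = M^{2} + M O$ ($B{\left(O,M \right)} = M O + M^{2} = M^{2} + M O$)
$d = 0$
$b{\left(F,N \right)} = \frac{1}{-17 + F}$ ($b{\left(F,N \right)} = \frac{F}{F \left(F - 17\right)} = \frac{F}{F \left(-17 + F\right)} = F \frac{1}{F \left(-17 + F\right)} = \frac{1}{-17 + F}$)
$b{\left(-111,d \right)} - 412785 = \frac{1}{-17 - 111} - 412785 = \frac{1}{-128} - 412785 = - \frac{1}{128} - 412785 = - \frac{52836481}{128}$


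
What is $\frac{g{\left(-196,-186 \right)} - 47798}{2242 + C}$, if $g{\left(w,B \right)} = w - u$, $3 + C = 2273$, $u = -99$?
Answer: $- \frac{15965}{1504} \approx -10.615$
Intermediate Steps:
$C = 2270$ ($C = -3 + 2273 = 2270$)
$g{\left(w,B \right)} = 99 + w$ ($g{\left(w,B \right)} = w - -99 = w + 99 = 99 + w$)
$\frac{g{\left(-196,-186 \right)} - 47798}{2242 + C} = \frac{\left(99 - 196\right) - 47798}{2242 + 2270} = \frac{-97 - 47798}{4512} = \left(-47895\right) \frac{1}{4512} = - \frac{15965}{1504}$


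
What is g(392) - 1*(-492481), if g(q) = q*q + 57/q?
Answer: 253288897/392 ≈ 6.4615e+5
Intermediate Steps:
g(q) = q² + 57/q
g(392) - 1*(-492481) = (57 + 392³)/392 - 1*(-492481) = (57 + 60236288)/392 + 492481 = (1/392)*60236345 + 492481 = 60236345/392 + 492481 = 253288897/392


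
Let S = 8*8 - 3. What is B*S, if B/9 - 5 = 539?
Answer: 298656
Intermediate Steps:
B = 4896 (B = 45 + 9*539 = 45 + 4851 = 4896)
S = 61 (S = 64 - 3 = 61)
B*S = 4896*61 = 298656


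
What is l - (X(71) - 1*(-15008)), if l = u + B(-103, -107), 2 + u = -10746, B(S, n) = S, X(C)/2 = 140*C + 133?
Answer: -46005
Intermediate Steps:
X(C) = 266 + 280*C (X(C) = 2*(140*C + 133) = 2*(133 + 140*C) = 266 + 280*C)
u = -10748 (u = -2 - 10746 = -10748)
l = -10851 (l = -10748 - 103 = -10851)
l - (X(71) - 1*(-15008)) = -10851 - ((266 + 280*71) - 1*(-15008)) = -10851 - ((266 + 19880) + 15008) = -10851 - (20146 + 15008) = -10851 - 1*35154 = -10851 - 35154 = -46005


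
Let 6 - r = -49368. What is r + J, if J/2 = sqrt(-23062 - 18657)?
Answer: 49374 + 2*I*sqrt(41719) ≈ 49374.0 + 408.5*I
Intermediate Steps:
r = 49374 (r = 6 - 1*(-49368) = 6 + 49368 = 49374)
J = 2*I*sqrt(41719) (J = 2*sqrt(-23062 - 18657) = 2*sqrt(-41719) = 2*(I*sqrt(41719)) = 2*I*sqrt(41719) ≈ 408.5*I)
r + J = 49374 + 2*I*sqrt(41719)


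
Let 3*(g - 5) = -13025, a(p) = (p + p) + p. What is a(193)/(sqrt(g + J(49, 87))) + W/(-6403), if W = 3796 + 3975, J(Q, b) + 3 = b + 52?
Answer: -409/337 - 579*I*sqrt(37806)/12602 ≈ -1.2136 - 8.9335*I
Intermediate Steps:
J(Q, b) = 49 + b (J(Q, b) = -3 + (b + 52) = -3 + (52 + b) = 49 + b)
a(p) = 3*p (a(p) = 2*p + p = 3*p)
W = 7771
g = -13010/3 (g = 5 + (1/3)*(-13025) = 5 - 13025/3 = -13010/3 ≈ -4336.7)
a(193)/(sqrt(g + J(49, 87))) + W/(-6403) = (3*193)/(sqrt(-13010/3 + (49 + 87))) + 7771/(-6403) = 579/(sqrt(-13010/3 + 136)) + 7771*(-1/6403) = 579/(sqrt(-12602/3)) - 409/337 = 579/((I*sqrt(37806)/3)) - 409/337 = 579*(-I*sqrt(37806)/12602) - 409/337 = -579*I*sqrt(37806)/12602 - 409/337 = -409/337 - 579*I*sqrt(37806)/12602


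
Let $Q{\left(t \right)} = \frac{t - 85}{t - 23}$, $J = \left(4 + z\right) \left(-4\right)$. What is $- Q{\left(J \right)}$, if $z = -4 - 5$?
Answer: $- \frac{65}{3} \approx -21.667$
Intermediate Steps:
$z = -9$
$J = 20$ ($J = \left(4 - 9\right) \left(-4\right) = \left(-5\right) \left(-4\right) = 20$)
$Q{\left(t \right)} = \frac{-85 + t}{-23 + t}$
$- Q{\left(J \right)} = - \frac{-85 + 20}{-23 + 20} = - \frac{-65}{-3} = - \frac{\left(-1\right) \left(-65\right)}{3} = \left(-1\right) \frac{65}{3} = - \frac{65}{3}$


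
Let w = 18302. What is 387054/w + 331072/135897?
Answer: 29329378591/1243593447 ≈ 23.584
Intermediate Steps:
387054/w + 331072/135897 = 387054/18302 + 331072/135897 = 387054*(1/18302) + 331072*(1/135897) = 193527/9151 + 331072/135897 = 29329378591/1243593447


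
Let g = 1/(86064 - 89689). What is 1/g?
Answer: -3625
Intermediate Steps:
g = -1/3625 (g = 1/(-3625) = -1/3625 ≈ -0.00027586)
1/g = 1/(-1/3625) = -3625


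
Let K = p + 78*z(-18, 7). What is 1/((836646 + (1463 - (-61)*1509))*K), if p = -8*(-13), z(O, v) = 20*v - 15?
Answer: 1/9165776932 ≈ 1.0910e-10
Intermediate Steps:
z(O, v) = -15 + 20*v
p = 104
K = 9854 (K = 104 + 78*(-15 + 20*7) = 104 + 78*(-15 + 140) = 104 + 78*125 = 104 + 9750 = 9854)
1/((836646 + (1463 - (-61)*1509))*K) = 1/((836646 + (1463 - (-61)*1509))*9854) = (1/9854)/(836646 + (1463 - 1*(-92049))) = (1/9854)/(836646 + (1463 + 92049)) = (1/9854)/(836646 + 93512) = (1/9854)/930158 = (1/930158)*(1/9854) = 1/9165776932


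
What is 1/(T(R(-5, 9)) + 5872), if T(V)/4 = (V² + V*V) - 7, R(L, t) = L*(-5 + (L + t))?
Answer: 1/6044 ≈ 0.00016545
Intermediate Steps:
R(L, t) = L*(-5 + L + t)
T(V) = -28 + 8*V² (T(V) = 4*((V² + V*V) - 7) = 4*((V² + V²) - 7) = 4*(2*V² - 7) = 4*(-7 + 2*V²) = -28 + 8*V²)
1/(T(R(-5, 9)) + 5872) = 1/((-28 + 8*(-5*(-5 - 5 + 9))²) + 5872) = 1/((-28 + 8*(-5*(-1))²) + 5872) = 1/((-28 + 8*5²) + 5872) = 1/((-28 + 8*25) + 5872) = 1/((-28 + 200) + 5872) = 1/(172 + 5872) = 1/6044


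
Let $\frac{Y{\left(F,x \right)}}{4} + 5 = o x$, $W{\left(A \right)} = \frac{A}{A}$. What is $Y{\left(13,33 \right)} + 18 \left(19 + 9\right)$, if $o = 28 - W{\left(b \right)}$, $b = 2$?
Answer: $4048$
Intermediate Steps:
$W{\left(A \right)} = 1$
$o = 27$ ($o = 28 - 1 = 27$)
$Y{\left(F,x \right)} = -20 + 108 x$ ($Y{\left(F,x \right)} = -20 + 4 \cdot 27 x = -20 + 108 x$)
$Y{\left(13,33 \right)} + 18 \left(19 + 9\right) = \left(-20 + 108 \cdot 33\right) + 18 \left(19 + 9\right) = \left(-20 + 3564\right) + 18 \cdot 28 = 3544 + 504 = 4048$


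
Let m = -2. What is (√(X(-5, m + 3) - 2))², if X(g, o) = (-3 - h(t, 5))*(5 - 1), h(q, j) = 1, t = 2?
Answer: -18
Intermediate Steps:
X(g, o) = -16 (X(g, o) = (-3 - 1*1)*(5 - 1) = (-3 - 1)*4 = -4*4 = -16)
(√(X(-5, m + 3) - 2))² = (√(-16 - 2))² = (√(-18))² = (3*I*√2)² = -18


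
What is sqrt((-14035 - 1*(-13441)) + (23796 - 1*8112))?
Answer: sqrt(15090) ≈ 122.84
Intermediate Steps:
sqrt((-14035 - 1*(-13441)) + (23796 - 1*8112)) = sqrt((-14035 + 13441) + (23796 - 8112)) = sqrt(-594 + 15684) = sqrt(15090)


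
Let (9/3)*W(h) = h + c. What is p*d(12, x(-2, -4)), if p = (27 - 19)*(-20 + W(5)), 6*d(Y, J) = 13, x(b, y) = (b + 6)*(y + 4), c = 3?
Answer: -2704/9 ≈ -300.44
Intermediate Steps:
W(h) = 1 + h/3 (W(h) = (h + 3)/3 = (3 + h)/3 = 1 + h/3)
x(b, y) = (4 + y)*(6 + b) (x(b, y) = (6 + b)*(4 + y) = (4 + y)*(6 + b))
d(Y, J) = 13/6 (d(Y, J) = (⅙)*13 = 13/6)
p = -416/3 (p = (27 - 19)*(-20 + (1 + (⅓)*5)) = 8*(-20 + (1 + 5/3)) = 8*(-20 + 8/3) = 8*(-52/3) = -416/3 ≈ -138.67)
p*d(12, x(-2, -4)) = -416/3*13/6 = -2704/9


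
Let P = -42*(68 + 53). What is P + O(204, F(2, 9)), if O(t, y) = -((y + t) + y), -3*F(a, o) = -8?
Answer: -15874/3 ≈ -5291.3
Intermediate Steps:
F(a, o) = 8/3 (F(a, o) = -⅓*(-8) = 8/3)
P = -5082 (P = -42*121 = -5082)
O(t, y) = -t - 2*y (O(t, y) = -((t + y) + y) = -(t + 2*y) = -t - 2*y)
P + O(204, F(2, 9)) = -5082 + (-1*204 - 2*8/3) = -5082 + (-204 - 16/3) = -5082 - 628/3 = -15874/3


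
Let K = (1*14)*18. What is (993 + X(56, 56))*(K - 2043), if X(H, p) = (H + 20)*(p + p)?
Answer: -17023455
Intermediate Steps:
X(H, p) = 2*p*(20 + H) (X(H, p) = (20 + H)*(2*p) = 2*p*(20 + H))
K = 252 (K = 14*18 = 252)
(993 + X(56, 56))*(K - 2043) = (993 + 2*56*(20 + 56))*(252 - 2043) = (993 + 2*56*76)*(-1791) = (993 + 8512)*(-1791) = 9505*(-1791) = -17023455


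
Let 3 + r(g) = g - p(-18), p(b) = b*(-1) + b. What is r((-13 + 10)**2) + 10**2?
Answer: 106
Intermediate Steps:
p(b) = 0 (p(b) = -b + b = 0)
r(g) = -3 + g (r(g) = -3 + (g - 1*0) = -3 + (g + 0) = -3 + g)
r((-13 + 10)**2) + 10**2 = (-3 + (-13 + 10)**2) + 10**2 = (-3 + (-3)**2) + 100 = (-3 + 9) + 100 = 6 + 100 = 106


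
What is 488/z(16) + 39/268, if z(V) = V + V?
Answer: 2063/134 ≈ 15.396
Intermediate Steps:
z(V) = 2*V
488/z(16) + 39/268 = 488/((2*16)) + 39/268 = 488/32 + 39*(1/268) = 488*(1/32) + 39/268 = 61/4 + 39/268 = 2063/134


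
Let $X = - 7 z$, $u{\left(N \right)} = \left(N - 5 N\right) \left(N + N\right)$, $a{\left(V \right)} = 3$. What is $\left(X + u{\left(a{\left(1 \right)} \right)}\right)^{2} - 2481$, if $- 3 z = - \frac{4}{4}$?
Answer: $\frac{27400}{9} \approx 3044.4$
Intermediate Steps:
$z = \frac{1}{3}$ ($z = - \frac{\left(-4\right) \frac{1}{4}}{3} = \left(- \frac{1}{3}\right) \left(-1\right) = \frac{1}{3} \approx 0.33333$)
$u{\left(N \right)} = - 8 N^{2}$ ($u{\left(N \right)} = - 4 N 2 N = - 8 N^{2}$)
$X = - \frac{7}{3}$ ($X = \left(-7\right) \frac{1}{3} = - \frac{7}{3} \approx -2.3333$)
$\left(X + u{\left(a{\left(1 \right)} \right)}\right)^{2} - 2481 = \left(- \frac{7}{3} - 8 \cdot 3^{2}\right)^{2} - 2481 = \left(- \frac{7}{3} - 72\right)^{2} - 2481 = \left(- \frac{223}{3}\right)^{2} - 2481 = \frac{49729}{9} - 2481 = \frac{27400}{9}$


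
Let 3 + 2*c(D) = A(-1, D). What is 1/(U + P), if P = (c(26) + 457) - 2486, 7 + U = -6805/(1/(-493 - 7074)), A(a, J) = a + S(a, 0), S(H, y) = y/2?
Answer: 1/51491397 ≈ 1.9421e-8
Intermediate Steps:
S(H, y) = y/2 (S(H, y) = y*(½) = y/2)
A(a, J) = a (A(a, J) = a + (½)*0 = a + 0 = a)
c(D) = -2 (c(D) = -3/2 + (½)*(-1) = -3/2 - ½ = -2)
U = 51493428 (U = -7 - 6805/(1/(-493 - 7074)) = -7 - 6805/(1/(-7567)) = -7 - 6805/(-1/7567) = -7 - 6805*(-7567) = -7 + 51493435 = 51493428)
P = -2031 (P = (-2 + 457) - 2486 = 455 - 2486 = -2031)
1/(U + P) = 1/(51493428 - 2031) = 1/51491397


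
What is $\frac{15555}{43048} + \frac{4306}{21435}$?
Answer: $\frac{518786113}{922733880} \approx 0.56223$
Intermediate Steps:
$\frac{15555}{43048} + \frac{4306}{21435} = \frac{518786113}{922733880}$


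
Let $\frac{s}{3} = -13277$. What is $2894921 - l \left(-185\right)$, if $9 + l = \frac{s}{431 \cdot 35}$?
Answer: $\frac{8727479605}{3017} \approx 2.8928 \cdot 10^{6}$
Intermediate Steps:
$s = -39831$ ($s = 3 \left(-13277\right) = -39831$)
$l = - \frac{175596}{15085}$ ($l = -9 - \frac{39831}{431 \cdot 35} = -9 - \frac{39831}{15085} = - \frac{175596}{15085} \approx -11.64$)
$2894921 - l \left(-185\right) = 2894921 - \left(- \frac{175596}{15085}\right) \left(-185\right) = 2894921 - \frac{6497052}{3017} = \frac{8727479605}{3017}$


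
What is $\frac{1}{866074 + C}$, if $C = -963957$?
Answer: $- \frac{1}{97883} \approx -1.0216 \cdot 10^{-5}$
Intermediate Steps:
$\frac{1}{866074 + C} = \frac{1}{866074 - 963957} = \frac{1}{-97883} = - \frac{1}{97883}$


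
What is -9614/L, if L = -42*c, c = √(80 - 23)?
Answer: 253*√57/63 ≈ 30.319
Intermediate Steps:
c = √57 ≈ 7.5498
L = -42*√57 ≈ -317.09
-9614/L = -9614*(-√57/2394) = -(-253)*√57/63 = 253*√57/63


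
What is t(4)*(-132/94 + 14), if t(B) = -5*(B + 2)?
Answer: -17760/47 ≈ -377.87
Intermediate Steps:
t(B) = -10 - 5*B (t(B) = -5*(2 + B) = -10 - 5*B)
t(4)*(-132/94 + 14) = (-10 - 5*4)*(-132/94 + 14) = (-10 - 20)*(-132*1/94 + 14) = -30*(-66/47 + 14) = -30*592/47 = -17760/47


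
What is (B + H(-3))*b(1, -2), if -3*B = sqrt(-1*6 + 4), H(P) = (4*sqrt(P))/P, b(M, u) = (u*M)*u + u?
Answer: 2*I*(-sqrt(2) - 4*sqrt(3))/3 ≈ -5.5616*I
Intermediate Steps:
b(M, u) = u + M*u**2 (b(M, u) = (M*u)*u + u = M*u**2 + u = u + M*u**2)
H(P) = 4/sqrt(P)
B = -I*sqrt(2)/3 (B = -sqrt(-1*6 + 4)/3 = -sqrt(-6 + 4)/3 = -I*sqrt(2)/3 ≈ -0.4714*I)
(B + H(-3))*b(1, -2) = (-I*sqrt(2)/3 + 4/sqrt(-3))*(-2*(1 + 1*(-2))) = (-I*sqrt(2)/3 + 4*(-I*sqrt(3)/3))*(-2*(1 - 2)) = (-I*sqrt(2)/3 - 4*I*sqrt(3)/3)*(-2*(-1)) = (-4*I*sqrt(3)/3 - I*sqrt(2)/3)*2 = -8*I*sqrt(3)/3 - 2*I*sqrt(2)/3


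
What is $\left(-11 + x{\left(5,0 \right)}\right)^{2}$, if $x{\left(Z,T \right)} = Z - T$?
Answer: $36$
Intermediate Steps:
$\left(-11 + x{\left(5,0 \right)}\right)^{2} = \left(-11 + \left(5 - 0\right)\right)^{2} = \left(-11 + \left(5 + 0\right)\right)^{2} = \left(-11 + 5\right)^{2} = \left(-6\right)^{2} = 36$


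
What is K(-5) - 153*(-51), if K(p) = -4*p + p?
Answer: 7818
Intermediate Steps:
K(p) = -3*p
K(-5) - 153*(-51) = -3*(-5) - 153*(-51) = 15 + 7803 = 7818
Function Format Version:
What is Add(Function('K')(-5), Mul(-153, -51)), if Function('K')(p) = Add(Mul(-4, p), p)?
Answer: 7818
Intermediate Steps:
Function('K')(p) = Mul(-3, p)
Add(Function('K')(-5), Mul(-153, -51)) = Add(Mul(-3, -5), Mul(-153, -51)) = Add(15, 7803) = 7818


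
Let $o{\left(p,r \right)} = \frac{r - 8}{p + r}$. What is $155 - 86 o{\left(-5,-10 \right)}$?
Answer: $\frac{259}{5} \approx 51.8$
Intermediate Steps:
$o{\left(p,r \right)} = \frac{-8 + r}{p + r}$
$155 - 86 o{\left(-5,-10 \right)} = 155 - 86 \frac{-8 - 10}{-5 - 10} = 155 - 86 \frac{1}{-15} \left(-18\right) = 155 - 86 \left(\left(- \frac{1}{15}\right) \left(-18\right)\right) = 155 - \frac{516}{5} = \frac{259}{5}$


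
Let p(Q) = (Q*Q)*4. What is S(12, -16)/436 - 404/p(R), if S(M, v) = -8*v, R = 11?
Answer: -7137/13189 ≈ -0.54113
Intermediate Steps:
p(Q) = 4*Q² (p(Q) = Q²*4 = 4*Q²)
S(12, -16)/436 - 404/p(R) = -8*(-16)/436 - 404/(4*11²) = 128*(1/436) - 404/(4*121) = 32/109 - 404/484 = 32/109 - 404*1/484 = 32/109 - 101/121 = -7137/13189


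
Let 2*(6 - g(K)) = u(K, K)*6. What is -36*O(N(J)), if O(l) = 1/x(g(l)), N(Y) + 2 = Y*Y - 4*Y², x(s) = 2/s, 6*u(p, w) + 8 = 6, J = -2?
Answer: -126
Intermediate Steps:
u(p, w) = -⅓ (u(p, w) = -4/3 + (⅙)*6 = -4/3 + 1 = -⅓)
g(K) = 7 (g(K) = 6 - (-1)*6/6 = 6 - ½*(-2) = 6 + 1 = 7)
N(Y) = -2 - 3*Y² (N(Y) = -2 + (Y*Y - 4*Y²) = -2 + (Y² - 4*Y²) = -2 - 3*Y²)
O(l) = 7/2 (O(l) = 1/(2/7) = 7/2)
-36*O(N(J)) = -36*7/2 = -126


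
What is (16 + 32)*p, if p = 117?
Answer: 5616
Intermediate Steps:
(16 + 32)*p = (16 + 32)*117 = 48*117 = 5616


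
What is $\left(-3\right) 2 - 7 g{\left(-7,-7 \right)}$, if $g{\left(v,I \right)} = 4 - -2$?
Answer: $-48$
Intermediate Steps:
$g{\left(v,I \right)} = 6$ ($g{\left(v,I \right)} = 4 + 2 = 6$)
$\left(-3\right) 2 - 7 g{\left(-7,-7 \right)} = \left(-3\right) 2 - 42 = -6 - 42 = -48$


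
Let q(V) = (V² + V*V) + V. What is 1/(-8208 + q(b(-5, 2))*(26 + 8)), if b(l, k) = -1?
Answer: -1/8174 ≈ -0.00012234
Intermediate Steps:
q(V) = V + 2*V² (q(V) = (V² + V²) + V = 2*V² + V = V + 2*V²)
1/(-8208 + q(b(-5, 2))*(26 + 8)) = 1/(-8208 + (-(1 + 2*(-1)))*(26 + 8)) = 1/(-8208 - (1 - 2)*34) = 1/(-8208 - 1*(-1)*34) = 1/(-8208 + 1*34) = 1/(-8208 + 34) = 1/(-8174) = -1/8174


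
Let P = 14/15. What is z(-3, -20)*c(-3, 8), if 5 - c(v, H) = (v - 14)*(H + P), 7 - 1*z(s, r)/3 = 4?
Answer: 7059/5 ≈ 1411.8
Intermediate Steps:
z(s, r) = 9 (z(s, r) = 21 - 3*4 = 21 - 12 = 9)
P = 14/15 (P = 14*(1/15) = 14/15 ≈ 0.93333)
c(v, H) = 5 - (-14 + v)*(14/15 + H) (c(v, H) = 5 - (v - 14)*(H + 14/15) = 5 - (-14 + v)*(14/15 + H))
z(-3, -20)*c(-3, 8) = 9*(271/15 + 14*8 - 14/15*(-3) - 1*8*(-3)) = 9*(271/15 + 112 + 14/5 + 24) = 9*(2353/15) = 7059/5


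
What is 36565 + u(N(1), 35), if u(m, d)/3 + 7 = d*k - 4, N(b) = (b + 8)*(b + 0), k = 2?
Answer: 36742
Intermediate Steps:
N(b) = b*(8 + b) (N(b) = (8 + b)*b = b*(8 + b))
u(m, d) = -33 + 6*d (u(m, d) = -21 + 3*(d*2 - 4) = -21 + 3*(2*d - 4) = -21 + 3*(-4 + 2*d) = -21 + (-12 + 6*d) = -33 + 6*d)
36565 + u(N(1), 35) = 36565 + (-33 + 6*35) = 36565 + (-33 + 210) = 36565 + 177 = 36742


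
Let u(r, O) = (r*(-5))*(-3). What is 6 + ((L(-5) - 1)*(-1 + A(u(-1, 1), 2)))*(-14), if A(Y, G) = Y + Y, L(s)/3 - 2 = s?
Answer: -4334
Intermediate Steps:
L(s) = 6 + 3*s
u(r, O) = 15*r (u(r, O) = -5*r*(-3) = 15*r)
A(Y, G) = 2*Y
6 + ((L(-5) - 1)*(-1 + A(u(-1, 1), 2)))*(-14) = 6 + (((6 + 3*(-5)) - 1)*(-1 + 2*(15*(-1))))*(-14) = 6 + (((6 - 15) - 1)*(-1 + 2*(-15)))*(-14) = 6 + ((-9 - 1)*(-1 - 30))*(-14) = 6 - 10*(-31)*(-14) = 6 + 310*(-14) = 6 - 4340 = -4334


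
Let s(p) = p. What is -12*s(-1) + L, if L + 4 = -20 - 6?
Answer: -18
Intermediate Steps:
L = -30 (L = -4 + (-20 - 6) = -4 - 26 = -30)
-12*s(-1) + L = -12*(-1) - 30 = 12 - 30 = -18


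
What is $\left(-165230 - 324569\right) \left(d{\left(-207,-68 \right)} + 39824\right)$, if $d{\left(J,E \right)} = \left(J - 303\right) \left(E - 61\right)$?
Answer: $-51729631586$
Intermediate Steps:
$d{\left(J,E \right)} = \left(-303 + J\right) \left(-61 + E\right)$
$\left(-165230 - 324569\right) \left(d{\left(-207,-68 \right)} + 39824\right) = \left(-165230 - 324569\right) \left(\left(18483 - -20604 - -12627 - -14076\right) + 39824\right) = - 489799 \left(\left(18483 + 20604 + 12627 + 14076\right) + 39824\right) = - 489799 \left(65790 + 39824\right) = \left(-489799\right) 105614 = -51729631586$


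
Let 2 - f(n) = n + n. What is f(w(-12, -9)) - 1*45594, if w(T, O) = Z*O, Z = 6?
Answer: -45484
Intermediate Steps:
w(T, O) = 6*O
f(n) = 2 - 2*n (f(n) = 2 - (n + n) = 2 - 2*n)
f(w(-12, -9)) - 1*45594 = (2 - 12*(-9)) - 1*45594 = (2 - 2*(-54)) - 45594 = (2 + 108) - 45594 = 110 - 45594 = -45484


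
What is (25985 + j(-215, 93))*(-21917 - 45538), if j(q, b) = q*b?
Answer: -404055450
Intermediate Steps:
j(q, b) = b*q
(25985 + j(-215, 93))*(-21917 - 45538) = (25985 + 93*(-215))*(-21917 - 45538) = (25985 - 19995)*(-67455) = 5990*(-67455) = -404055450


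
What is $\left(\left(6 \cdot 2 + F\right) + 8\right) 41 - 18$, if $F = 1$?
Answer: $843$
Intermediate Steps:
$\left(\left(6 \cdot 2 + F\right) + 8\right) 41 - 18 = \left(\left(6 \cdot 2 + 1\right) + 8\right) 41 - 18 = \left(\left(12 + 1\right) + 8\right) 41 - 18 = \left(13 + 8\right) 41 - 18 = 21 \cdot 41 - 18 = 861 - 18 = 843$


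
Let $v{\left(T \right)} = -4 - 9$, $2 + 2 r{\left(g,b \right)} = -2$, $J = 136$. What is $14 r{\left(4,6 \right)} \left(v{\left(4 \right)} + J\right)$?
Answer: $-3444$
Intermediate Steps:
$r{\left(g,b \right)} = -2$ ($r{\left(g,b \right)} = -1 + \frac{1}{2} \left(-2\right) = -1 - 1 = -2$)
$v{\left(T \right)} = -13$ ($v{\left(T \right)} = -4 - 9 = -13$)
$14 r{\left(4,6 \right)} \left(v{\left(4 \right)} + J\right) = 14 \left(-2\right) \left(-13 + 136\right) = \left(-28\right) 123 = -3444$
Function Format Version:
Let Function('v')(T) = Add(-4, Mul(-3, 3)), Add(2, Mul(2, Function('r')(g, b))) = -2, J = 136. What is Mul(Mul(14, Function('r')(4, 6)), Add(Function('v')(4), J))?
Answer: -3444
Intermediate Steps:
Function('r')(g, b) = -2 (Function('r')(g, b) = Add(-1, Mul(Rational(1, 2), -2)) = Add(-1, -1) = -2)
Function('v')(T) = -13 (Function('v')(T) = Add(-4, -9) = -13)
Mul(Mul(14, Function('r')(4, 6)), Add(Function('v')(4), J)) = Mul(Mul(14, -2), Add(-13, 136)) = Mul(-28, 123) = -3444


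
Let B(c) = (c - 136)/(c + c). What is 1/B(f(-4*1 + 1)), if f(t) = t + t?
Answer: 6/71 ≈ 0.084507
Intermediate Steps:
f(t) = 2*t
B(c) = (-136 + c)/(2*c) (B(c) = (-136 + c)/((2*c)) = (-136 + c)*(1/(2*c)) = (-136 + c)/(2*c))
1/B(f(-4*1 + 1)) = 1/((-136 + 2*(-4*1 + 1))/(2*((2*(-4*1 + 1))))) = 1/((-136 + 2*(-4 + 1))/(2*((2*(-4 + 1))))) = 1/((-136 + 2*(-3))/(2*((2*(-3))))) = 1/((½)*(-136 - 6)/(-6)) = 1/((½)*(-⅙)*(-142)) = 1/(71/6) = 6/71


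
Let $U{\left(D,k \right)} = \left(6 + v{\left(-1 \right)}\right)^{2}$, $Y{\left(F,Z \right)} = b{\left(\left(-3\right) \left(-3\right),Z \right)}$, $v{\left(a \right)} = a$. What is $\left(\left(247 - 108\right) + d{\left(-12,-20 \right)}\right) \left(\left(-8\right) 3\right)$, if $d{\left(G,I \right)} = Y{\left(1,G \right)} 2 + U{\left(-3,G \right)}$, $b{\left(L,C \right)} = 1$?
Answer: $-3984$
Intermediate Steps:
$Y{\left(F,Z \right)} = 1$
$U{\left(D,k \right)} = 25$ ($U{\left(D,k \right)} = \left(6 - 1\right)^{2} = 5^{2} = 25$)
$d{\left(G,I \right)} = 27$ ($d{\left(G,I \right)} = 1 \cdot 2 + 25 = 2 + 25 = 27$)
$\left(\left(247 - 108\right) + d{\left(-12,-20 \right)}\right) \left(\left(-8\right) 3\right) = \left(\left(247 - 108\right) + 27\right) \left(\left(-8\right) 3\right) = \left(\left(247 - 108\right) + 27\right) \left(-24\right) = \left(139 + 27\right) \left(-24\right) = 166 \left(-24\right) = -3984$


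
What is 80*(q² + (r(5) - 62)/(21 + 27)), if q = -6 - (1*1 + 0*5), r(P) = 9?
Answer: 11495/3 ≈ 3831.7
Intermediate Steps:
q = -7 (q = -6 - (1 + 0) = -6 - 1*1 = -6 - 1 = -7)
80*(q² + (r(5) - 62)/(21 + 27)) = 80*((-7)² + (9 - 62)/(21 + 27)) = 80*(49 - 53/48) = 80*(2299/48) = 11495/3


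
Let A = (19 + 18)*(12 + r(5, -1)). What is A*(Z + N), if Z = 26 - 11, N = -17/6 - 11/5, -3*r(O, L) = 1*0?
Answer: 22126/5 ≈ 4425.2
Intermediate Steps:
r(O, L) = 0 (r(O, L) = -0/3 = -1/3*0 = 0)
N = -151/30 (N = -17*1/6 - 11*1/5 = -17/6 - 11/5 = -151/30 ≈ -5.0333)
A = 444 (A = (19 + 18)*(12 + 0) = 37*12 = 444)
Z = 15
A*(Z + N) = 444*(15 - 151/30) = 444*(299/30) = 22126/5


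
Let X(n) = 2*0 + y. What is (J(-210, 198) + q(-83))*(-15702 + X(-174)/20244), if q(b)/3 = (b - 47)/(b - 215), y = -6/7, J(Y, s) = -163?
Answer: 4467257136502/1759541 ≈ 2.5389e+6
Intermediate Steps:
y = -6/7 (y = -6*⅐ = -6/7 ≈ -0.85714)
X(n) = -6/7 (X(n) = 2*0 - 6/7 = 0 - 6/7 = -6/7)
q(b) = 3*(-47 + b)/(-215 + b) (q(b) = 3*((b - 47)/(b - 215)) = 3*((-47 + b)/(-215 + b)) = 3*(-47 + b)/(-215 + b))
(J(-210, 198) + q(-83))*(-15702 + X(-174)/20244) = (-163 + 3*(-47 - 83)/(-215 - 83))*(-15702 - 6/7/20244) = (-163 + 3*(-130)/(-298))*(-15702 - 6/7*1/20244) = (-163 + 3*(-1/298)*(-130))*(-15702 - 1/23618) = (-163 + 195/149)*(-370849837/23618) = -24092/149*(-370849837/23618) = 4467257136502/1759541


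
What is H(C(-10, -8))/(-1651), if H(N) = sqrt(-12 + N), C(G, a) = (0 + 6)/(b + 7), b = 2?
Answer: -I*sqrt(102)/4953 ≈ -0.0020391*I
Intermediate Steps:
C(G, a) = 2/3 (C(G, a) = (0 + 6)/(2 + 7) = 6/9 = 6*(1/9) = 2/3)
H(C(-10, -8))/(-1651) = sqrt(-12 + 2/3)/(-1651) = sqrt(-34/3)*(-1/1651) = (I*sqrt(102)/3)*(-1/1651) = -I*sqrt(102)/4953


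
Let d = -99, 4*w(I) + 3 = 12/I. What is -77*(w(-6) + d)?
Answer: 30877/4 ≈ 7719.3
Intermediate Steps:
w(I) = -¾ + 3/I (w(I) = -¾ + (12/I)/4 = -¾ + 3/I)
-77*(w(-6) + d) = -77*((-¾ + 3/(-6)) - 99) = -77*((-¾ + 3*(-⅙)) - 99) = -77*((-¾ - ½) - 99) = -77*(-5/4 - 99) = -77*(-401/4) = 30877/4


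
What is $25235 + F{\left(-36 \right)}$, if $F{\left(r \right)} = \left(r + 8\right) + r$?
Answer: $25171$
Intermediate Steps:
$F{\left(r \right)} = 8 + 2 r$ ($F{\left(r \right)} = \left(8 + r\right) + r = 8 + 2 r$)
$25235 + F{\left(-36 \right)} = 25235 + \left(8 + 2 \left(-36\right)\right) = 25235 + \left(8 - 72\right) = 25235 - 64 = 25171$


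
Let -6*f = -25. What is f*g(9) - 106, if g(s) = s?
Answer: -137/2 ≈ -68.500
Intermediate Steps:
f = 25/6 (f = -⅙*(-25) = 25/6 ≈ 4.1667)
f*g(9) - 106 = (25/6)*9 - 106 = 75/2 - 106 = -137/2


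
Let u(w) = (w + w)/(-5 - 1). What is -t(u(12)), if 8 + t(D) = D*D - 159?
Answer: 151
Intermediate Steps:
u(w) = -w/3 (u(w) = (2*w)/(-6) = (2*w)*(-⅙) = -w/3)
t(D) = -167 + D² (t(D) = -8 + (D*D - 159) = -8 + (D² - 159) = -8 + (-159 + D²) = -167 + D²)
-t(u(12)) = -(-167 + (-⅓*12)²) = -(-167 + (-4)²) = -(-167 + 16) = -1*(-151) = 151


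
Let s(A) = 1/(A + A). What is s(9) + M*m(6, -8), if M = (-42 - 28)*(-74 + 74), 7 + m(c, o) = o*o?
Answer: 1/18 ≈ 0.055556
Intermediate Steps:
m(c, o) = -7 + o**2 (m(c, o) = -7 + o*o = -7 + o**2)
s(A) = 1/(2*A)
M = 0 (M = -70*0 = 0)
s(9) + M*m(6, -8) = (1/2)/9 + 0*(-7 + (-8)**2) = (1/2)*(1/9) + 0*(-7 + 64) = 1/18 + 0*57 = 1/18 + 0 = 1/18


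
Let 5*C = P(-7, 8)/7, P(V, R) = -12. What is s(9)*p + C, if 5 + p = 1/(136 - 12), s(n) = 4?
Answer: -22037/1085 ≈ -20.311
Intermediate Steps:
p = -619/124 (p = -5 + 1/(136 - 12) = -5 + 1/124 = -619/124 ≈ -4.9919)
C = -12/35 (C = (-12/7)/5 = (-12*⅐)/5 = (⅕)*(-12/7) = -12/35 ≈ -0.34286)
s(9)*p + C = 4*(-619/124) - 12/35 = -619/31 - 12/35 = -22037/1085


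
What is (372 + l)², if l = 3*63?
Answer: 314721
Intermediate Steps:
l = 189
(372 + l)² = (372 + 189)² = 561² = 314721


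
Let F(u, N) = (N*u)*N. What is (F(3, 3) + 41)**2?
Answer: 4624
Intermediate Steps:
F(u, N) = u*N**2
(F(3, 3) + 41)**2 = (3*3**2 + 41)**2 = (3*9 + 41)**2 = (27 + 41)**2 = 68**2 = 4624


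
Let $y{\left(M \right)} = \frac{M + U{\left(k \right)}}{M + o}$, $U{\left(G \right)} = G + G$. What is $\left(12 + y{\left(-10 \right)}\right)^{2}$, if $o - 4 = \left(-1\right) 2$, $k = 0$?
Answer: $\frac{2809}{16} \approx 175.56$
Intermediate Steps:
$o = 2$ ($o = 4 - 2 = 2$)
$U{\left(G \right)} = 2 G$
$y{\left(M \right)} = \frac{M}{2 + M}$ ($y{\left(M \right)} = \frac{M + 2 \cdot 0}{M + 2} = \frac{M + 0}{2 + M} = \frac{M}{2 + M}$)
$\left(12 + y{\left(-10 \right)}\right)^{2} = \left(12 - \frac{10}{2 - 10}\right)^{2} = \left(12 - \frac{10}{-8}\right)^{2} = \left(12 - - \frac{5}{4}\right)^{2} = \left(12 + \frac{5}{4}\right)^{2} = \left(\frac{53}{4}\right)^{2} = \frac{2809}{16}$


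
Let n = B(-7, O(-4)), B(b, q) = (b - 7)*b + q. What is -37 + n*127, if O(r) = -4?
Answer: 11901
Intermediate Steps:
B(b, q) = q + b*(-7 + b) (B(b, q) = (-7 + b)*b + q = b*(-7 + b) + q = q + b*(-7 + b))
n = 94 (n = -4 + (-7)² - 7*(-7) = -4 + 49 + 49 = 94)
-37 + n*127 = -37 + 94*127 = -37 + 11938 = 11901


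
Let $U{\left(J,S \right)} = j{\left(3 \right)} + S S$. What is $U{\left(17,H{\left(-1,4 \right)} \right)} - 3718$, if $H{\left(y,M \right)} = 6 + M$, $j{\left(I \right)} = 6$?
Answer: $-3612$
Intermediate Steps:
$U{\left(J,S \right)} = 6 + S^{2}$ ($U{\left(J,S \right)} = 6 + S S = 6 + S^{2}$)
$U{\left(17,H{\left(-1,4 \right)} \right)} - 3718 = \left(6 + \left(6 + 4\right)^{2}\right) - 3718 = \left(6 + 10^{2}\right) - 3718 = \left(6 + 100\right) - 3718 = 106 - 3718 = -3612$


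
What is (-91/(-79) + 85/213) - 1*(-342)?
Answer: 5780932/16827 ≈ 343.55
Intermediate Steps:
(-91/(-79) + 85/213) - 1*(-342) = (-91*(-1/79) + 85*(1/213)) + 342 = (91/79 + 85/213) + 342 = 26098/16827 + 342 = 5780932/16827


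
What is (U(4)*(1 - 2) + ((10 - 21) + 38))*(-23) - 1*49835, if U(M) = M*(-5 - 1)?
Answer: -51008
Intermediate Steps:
U(M) = -6*M (U(M) = M*(-6) = -6*M)
(U(4)*(1 - 2) + ((10 - 21) + 38))*(-23) - 1*49835 = ((-6*4)*(1 - 2) + ((10 - 21) + 38))*(-23) - 1*49835 = (-24*(-1) + (-11 + 38))*(-23) - 49835 = (24 + 27)*(-23) - 49835 = 51*(-23) - 49835 = -1173 - 49835 = -51008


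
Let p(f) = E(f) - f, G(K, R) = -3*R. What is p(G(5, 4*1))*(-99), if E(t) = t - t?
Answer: -1188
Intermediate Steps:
E(t) = 0
p(f) = -f (p(f) = 0 - f = -f)
p(G(5, 4*1))*(-99) = -(-3)*4*1*(-99) = -(-3)*4*(-99) = -1*(-12)*(-99) = 12*(-99) = -1188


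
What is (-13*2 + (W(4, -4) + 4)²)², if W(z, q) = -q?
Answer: 1444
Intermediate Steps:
(-13*2 + (W(4, -4) + 4)²)² = (-13*2 + (-1*(-4) + 4)²)² = (-26 + (4 + 4)²)² = (-26 + 8²)² = (-26 + 64)² = 38² = 1444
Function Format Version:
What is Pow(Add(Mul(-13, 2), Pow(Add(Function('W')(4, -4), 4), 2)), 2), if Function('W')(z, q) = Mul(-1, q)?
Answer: 1444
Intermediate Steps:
Pow(Add(Mul(-13, 2), Pow(Add(Function('W')(4, -4), 4), 2)), 2) = Pow(Add(Mul(-13, 2), Pow(Add(Mul(-1, -4), 4), 2)), 2) = Pow(Add(-26, Pow(Add(4, 4), 2)), 2) = Pow(Add(-26, Pow(8, 2)), 2) = Pow(Add(-26, 64), 2) = Pow(38, 2) = 1444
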